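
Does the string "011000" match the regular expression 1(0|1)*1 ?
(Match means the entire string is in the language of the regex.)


|string| = 6; first = '0'; last = '0'

No, "011000" does not match 1(0|1)*1


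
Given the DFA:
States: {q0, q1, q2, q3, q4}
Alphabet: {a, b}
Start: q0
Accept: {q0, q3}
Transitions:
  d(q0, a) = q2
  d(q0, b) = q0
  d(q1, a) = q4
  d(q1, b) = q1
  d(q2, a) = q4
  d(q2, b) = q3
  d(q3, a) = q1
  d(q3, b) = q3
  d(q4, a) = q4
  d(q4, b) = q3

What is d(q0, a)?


Looking up transition d(q0, a)

q2


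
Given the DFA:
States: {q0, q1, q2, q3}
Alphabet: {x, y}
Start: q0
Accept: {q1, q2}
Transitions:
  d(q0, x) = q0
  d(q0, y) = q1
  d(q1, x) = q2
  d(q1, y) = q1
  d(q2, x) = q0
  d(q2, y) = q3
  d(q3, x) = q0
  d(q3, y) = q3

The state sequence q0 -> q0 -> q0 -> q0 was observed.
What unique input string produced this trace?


Trace back each transition to find the symbol:
  q0 --[x]--> q0
  q0 --[x]--> q0
  q0 --[x]--> q0

"xxx"


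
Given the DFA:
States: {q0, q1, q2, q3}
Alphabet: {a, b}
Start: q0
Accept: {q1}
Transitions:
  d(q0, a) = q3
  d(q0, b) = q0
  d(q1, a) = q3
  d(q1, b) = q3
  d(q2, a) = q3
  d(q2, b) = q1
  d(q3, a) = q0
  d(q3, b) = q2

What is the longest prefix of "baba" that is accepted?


Run the DFA, marking each prefix where the state is accepting:
  "" -> q0 [reject]
  "b" -> q0 [reject]
  "ba" -> q3 [reject]
  "bab" -> q2 [reject]
  "baba" -> q3 [reject]

No prefix is accepted


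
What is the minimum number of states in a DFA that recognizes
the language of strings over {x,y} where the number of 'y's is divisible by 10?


States track (count of 'y') mod 10.
Need 10 states: one per remainder 0..9; accept = remainder 0.

10


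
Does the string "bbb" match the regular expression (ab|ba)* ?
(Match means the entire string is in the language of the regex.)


|string| = 3; first = 'b'; last = 'b'

No, "bbb" does not match (ab|ba)*


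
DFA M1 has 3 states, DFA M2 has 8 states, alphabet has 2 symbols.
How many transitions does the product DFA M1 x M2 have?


Product DFA has 3 * 8 = 24 states.
Each has 2 transitions: 24 * 2 = 48

48


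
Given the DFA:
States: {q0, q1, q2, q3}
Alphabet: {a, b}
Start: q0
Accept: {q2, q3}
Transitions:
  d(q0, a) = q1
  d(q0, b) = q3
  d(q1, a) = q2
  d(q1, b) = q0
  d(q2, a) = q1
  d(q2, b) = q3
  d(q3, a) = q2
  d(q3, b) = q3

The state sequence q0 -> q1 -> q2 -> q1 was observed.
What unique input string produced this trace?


Trace back each transition to find the symbol:
  q0 --[a]--> q1
  q1 --[a]--> q2
  q2 --[a]--> q1

"aaa"


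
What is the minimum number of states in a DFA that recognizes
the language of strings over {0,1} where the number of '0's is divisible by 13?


States track (count of '0') mod 13.
Need 13 states: one per remainder 0..12; accept = remainder 0.

13


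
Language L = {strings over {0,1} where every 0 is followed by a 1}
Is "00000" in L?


'00' present: True; ends with '0': True

No, "00000" is not in L


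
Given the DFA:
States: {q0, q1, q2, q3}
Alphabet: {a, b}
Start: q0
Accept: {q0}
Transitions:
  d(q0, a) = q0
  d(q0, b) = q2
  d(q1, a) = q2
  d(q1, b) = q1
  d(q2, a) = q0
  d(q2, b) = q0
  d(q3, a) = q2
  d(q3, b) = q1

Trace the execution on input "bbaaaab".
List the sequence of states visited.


Input: bbaaaab
d(q0, b) = q2
d(q2, b) = q0
d(q0, a) = q0
d(q0, a) = q0
d(q0, a) = q0
d(q0, a) = q0
d(q0, b) = q2


q0 -> q2 -> q0 -> q0 -> q0 -> q0 -> q0 -> q2


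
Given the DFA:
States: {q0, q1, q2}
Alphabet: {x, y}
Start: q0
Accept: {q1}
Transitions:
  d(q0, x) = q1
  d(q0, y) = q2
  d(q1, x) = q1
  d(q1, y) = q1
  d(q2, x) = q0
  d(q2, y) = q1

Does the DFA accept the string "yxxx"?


Trace: q0 -> q2 -> q0 -> q1 -> q1
Final state: q1
Accept states: {q1}

Yes, accepted (final state q1 is an accept state)


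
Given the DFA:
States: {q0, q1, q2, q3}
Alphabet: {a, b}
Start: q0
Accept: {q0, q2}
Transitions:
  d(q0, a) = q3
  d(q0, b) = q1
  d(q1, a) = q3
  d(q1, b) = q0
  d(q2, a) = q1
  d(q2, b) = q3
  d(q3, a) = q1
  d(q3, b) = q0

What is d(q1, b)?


Looking up transition d(q1, b)

q0


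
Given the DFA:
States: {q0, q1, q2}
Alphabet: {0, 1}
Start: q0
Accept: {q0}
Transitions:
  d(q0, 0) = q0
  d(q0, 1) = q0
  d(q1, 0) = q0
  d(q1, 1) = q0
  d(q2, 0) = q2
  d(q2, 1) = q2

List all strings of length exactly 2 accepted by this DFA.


All strings of length 2: 4 total
Accepted: 4

"00", "01", "10", "11"


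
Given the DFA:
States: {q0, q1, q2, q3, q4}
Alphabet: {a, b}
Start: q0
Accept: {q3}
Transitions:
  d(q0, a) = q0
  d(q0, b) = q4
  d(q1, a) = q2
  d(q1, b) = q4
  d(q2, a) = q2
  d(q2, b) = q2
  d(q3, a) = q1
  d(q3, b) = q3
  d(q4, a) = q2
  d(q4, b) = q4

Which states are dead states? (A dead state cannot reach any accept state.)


Forward reachability from each state:
  q0 -> reaches {q0, q2, q4}, no accept state (dead)
  q1 -> reaches {q1, q2, q4}, no accept state (dead)
  q2 -> reaches {q2}, no accept state (dead)
  q3 -> reaches accept state q3 (live)
  q4 -> reaches {q2, q4}, no accept state (dead)

{q0, q1, q2, q4}


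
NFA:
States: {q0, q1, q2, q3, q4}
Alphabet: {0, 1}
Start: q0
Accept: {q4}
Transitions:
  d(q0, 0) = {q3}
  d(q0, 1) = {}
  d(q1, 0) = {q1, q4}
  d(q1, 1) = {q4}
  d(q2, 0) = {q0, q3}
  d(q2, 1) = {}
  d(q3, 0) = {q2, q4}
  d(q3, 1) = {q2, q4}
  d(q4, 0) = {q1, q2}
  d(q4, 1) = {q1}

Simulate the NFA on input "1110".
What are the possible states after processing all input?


Start: {q0}
  --1--> {}
  --1--> {}
  --1--> {}
  --0--> {}

{} (empty set, no valid transitions)


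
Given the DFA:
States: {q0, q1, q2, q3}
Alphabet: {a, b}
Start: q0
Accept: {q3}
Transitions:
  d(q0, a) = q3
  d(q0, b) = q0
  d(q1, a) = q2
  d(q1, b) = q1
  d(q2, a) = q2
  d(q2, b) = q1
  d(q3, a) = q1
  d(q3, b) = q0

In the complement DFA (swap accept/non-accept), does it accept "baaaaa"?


Trace: q0 -> q0 -> q3 -> q1 -> q2 -> q2 -> q2
Final: q2
Original accept: {q3}
Complement: q2 is not in original accept

Yes, complement accepts (original rejects)


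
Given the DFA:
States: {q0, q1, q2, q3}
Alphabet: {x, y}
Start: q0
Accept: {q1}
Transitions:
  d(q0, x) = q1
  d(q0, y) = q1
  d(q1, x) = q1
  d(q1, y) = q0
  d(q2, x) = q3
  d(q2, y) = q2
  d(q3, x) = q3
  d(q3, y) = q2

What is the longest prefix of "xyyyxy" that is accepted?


Run the DFA, marking each prefix where the state is accepting:
  "" -> q0 [reject]
  "x" -> q1 [accept]
  "xy" -> q0 [reject]
  "xyy" -> q1 [accept]
  "xyyy" -> q0 [reject]
  "xyyyx" -> q1 [accept]
  "xyyyxy" -> q0 [reject]

"xyyyx"


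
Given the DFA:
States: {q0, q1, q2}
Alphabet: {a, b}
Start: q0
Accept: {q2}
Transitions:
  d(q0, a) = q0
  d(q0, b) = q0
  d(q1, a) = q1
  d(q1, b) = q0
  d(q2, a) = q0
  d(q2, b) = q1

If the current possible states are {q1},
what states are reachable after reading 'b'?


Apply transition on 'b' from each current state:
  d(q1, b) = q0

{q0}


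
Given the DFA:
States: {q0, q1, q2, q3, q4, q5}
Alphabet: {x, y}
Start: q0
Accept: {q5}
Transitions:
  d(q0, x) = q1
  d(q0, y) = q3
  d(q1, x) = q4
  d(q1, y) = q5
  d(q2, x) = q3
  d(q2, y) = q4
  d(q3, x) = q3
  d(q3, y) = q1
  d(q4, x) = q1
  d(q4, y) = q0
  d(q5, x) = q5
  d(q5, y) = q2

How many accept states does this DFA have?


Accept states listed: {q5}
Counting: q5(1)

1


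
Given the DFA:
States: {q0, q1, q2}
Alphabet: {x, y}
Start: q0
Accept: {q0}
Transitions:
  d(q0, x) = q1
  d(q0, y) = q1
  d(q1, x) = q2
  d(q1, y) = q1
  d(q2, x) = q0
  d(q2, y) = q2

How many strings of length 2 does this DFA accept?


Enumerating all length-2 strings:
  "xx" -> q2 [reject]
  "xy" -> q1 [reject]
  "yx" -> q2 [reject]
  "yy" -> q1 [reject]

0 out of 4


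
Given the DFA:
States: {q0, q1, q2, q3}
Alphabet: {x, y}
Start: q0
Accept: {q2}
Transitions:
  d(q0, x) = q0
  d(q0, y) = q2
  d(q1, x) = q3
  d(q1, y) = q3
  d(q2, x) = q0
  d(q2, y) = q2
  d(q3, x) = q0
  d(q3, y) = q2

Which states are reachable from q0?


BFS from q0:
  layer 0: {q0}
  layer 1: {q2}

{q0, q2}


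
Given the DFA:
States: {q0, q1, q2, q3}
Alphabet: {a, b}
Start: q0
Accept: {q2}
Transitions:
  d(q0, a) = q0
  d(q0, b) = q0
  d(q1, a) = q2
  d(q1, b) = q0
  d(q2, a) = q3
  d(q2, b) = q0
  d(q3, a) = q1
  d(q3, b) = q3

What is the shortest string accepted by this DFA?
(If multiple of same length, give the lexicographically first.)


BFS by string length (lex-first path to each state shown):
  len 0: q0<-""
  len 1: q0<-"a"
  len 2: q0<-"aa"
  len 3: q0<-"aaa"
  len 4: q0<-"aaaa"
  len 5: q0<-"aaaaa"
  len 6: q0<-"aaaaaa"
  len 7: q0<-"aaaaaaa"
  len 8: q0<-"aaaaaaaa"

No string accepted (empty language)


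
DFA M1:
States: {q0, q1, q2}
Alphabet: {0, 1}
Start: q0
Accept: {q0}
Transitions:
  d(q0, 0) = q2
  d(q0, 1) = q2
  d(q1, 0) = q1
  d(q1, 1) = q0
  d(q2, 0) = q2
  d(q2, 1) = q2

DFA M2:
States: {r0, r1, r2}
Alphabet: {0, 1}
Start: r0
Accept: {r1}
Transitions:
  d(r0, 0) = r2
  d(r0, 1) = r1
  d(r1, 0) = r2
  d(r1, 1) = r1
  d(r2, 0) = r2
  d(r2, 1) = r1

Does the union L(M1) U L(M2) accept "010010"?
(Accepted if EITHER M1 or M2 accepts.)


M1: final=q2 accepted=False
M2: final=r2 accepted=False

No, union rejects (neither accepts)


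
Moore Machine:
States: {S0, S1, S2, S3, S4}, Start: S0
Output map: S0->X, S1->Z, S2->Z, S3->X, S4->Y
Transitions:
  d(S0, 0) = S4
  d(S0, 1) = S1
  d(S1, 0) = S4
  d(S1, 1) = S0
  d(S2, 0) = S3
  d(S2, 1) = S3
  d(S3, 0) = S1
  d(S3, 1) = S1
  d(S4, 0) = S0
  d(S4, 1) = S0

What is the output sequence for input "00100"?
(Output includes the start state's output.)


Start: S0 (output X)
  --0--> S4 (output Y)
  --0--> S0 (output X)
  --1--> S1 (output Z)
  --0--> S4 (output Y)
  --0--> S0 (output X)

"XYXZYX"


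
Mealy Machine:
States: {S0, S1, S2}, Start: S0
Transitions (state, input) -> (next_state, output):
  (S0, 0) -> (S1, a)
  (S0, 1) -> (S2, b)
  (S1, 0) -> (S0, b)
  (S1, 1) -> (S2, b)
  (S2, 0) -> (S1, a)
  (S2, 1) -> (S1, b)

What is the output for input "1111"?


Step-by-step:
  (S0, 1) -> (S2, b)
  (S2, 1) -> (S1, b)
  (S1, 1) -> (S2, b)
  (S2, 1) -> (S1, b)

"bbbb"


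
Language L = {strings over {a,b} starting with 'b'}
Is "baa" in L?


first symbol = 'b'

Yes, "baa" is in L


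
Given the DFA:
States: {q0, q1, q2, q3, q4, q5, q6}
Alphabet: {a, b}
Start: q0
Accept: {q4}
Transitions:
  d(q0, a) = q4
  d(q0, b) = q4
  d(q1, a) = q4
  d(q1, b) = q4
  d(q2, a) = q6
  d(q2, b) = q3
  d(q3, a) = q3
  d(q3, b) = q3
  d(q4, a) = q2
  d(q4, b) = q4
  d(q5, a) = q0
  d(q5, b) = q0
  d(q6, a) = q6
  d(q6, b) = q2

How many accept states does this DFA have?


Accept states listed: {q4}
Counting: q4(1)

1


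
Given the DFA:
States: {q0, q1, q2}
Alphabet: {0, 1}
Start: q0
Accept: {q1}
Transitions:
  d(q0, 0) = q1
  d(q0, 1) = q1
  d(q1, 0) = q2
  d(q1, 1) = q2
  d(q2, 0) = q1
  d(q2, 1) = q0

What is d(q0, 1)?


Looking up transition d(q0, 1)

q1


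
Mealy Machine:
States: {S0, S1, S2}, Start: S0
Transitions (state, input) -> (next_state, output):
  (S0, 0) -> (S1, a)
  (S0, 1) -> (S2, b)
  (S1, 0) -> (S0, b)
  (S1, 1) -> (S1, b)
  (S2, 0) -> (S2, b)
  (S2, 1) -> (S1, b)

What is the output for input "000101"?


Step-by-step:
  (S0, 0) -> (S1, a)
  (S1, 0) -> (S0, b)
  (S0, 0) -> (S1, a)
  (S1, 1) -> (S1, b)
  (S1, 0) -> (S0, b)
  (S0, 1) -> (S2, b)

"ababbb"


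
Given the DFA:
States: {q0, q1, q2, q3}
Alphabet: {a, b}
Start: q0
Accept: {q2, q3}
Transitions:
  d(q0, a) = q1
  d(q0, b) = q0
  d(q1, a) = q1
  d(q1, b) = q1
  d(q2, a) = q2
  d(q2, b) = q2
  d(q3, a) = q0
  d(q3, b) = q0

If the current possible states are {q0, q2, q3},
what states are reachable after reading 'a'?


Apply transition on 'a' from each current state:
  d(q0, a) = q1
  d(q2, a) = q2
  d(q3, a) = q0

{q0, q1, q2}


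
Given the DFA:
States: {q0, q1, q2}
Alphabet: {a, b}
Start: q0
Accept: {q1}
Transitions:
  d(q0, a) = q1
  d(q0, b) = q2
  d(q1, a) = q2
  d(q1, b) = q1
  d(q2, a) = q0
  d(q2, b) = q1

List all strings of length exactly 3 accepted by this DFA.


All strings of length 3: 8 total
Accepted: 4

"aab", "abb", "baa", "bbb"


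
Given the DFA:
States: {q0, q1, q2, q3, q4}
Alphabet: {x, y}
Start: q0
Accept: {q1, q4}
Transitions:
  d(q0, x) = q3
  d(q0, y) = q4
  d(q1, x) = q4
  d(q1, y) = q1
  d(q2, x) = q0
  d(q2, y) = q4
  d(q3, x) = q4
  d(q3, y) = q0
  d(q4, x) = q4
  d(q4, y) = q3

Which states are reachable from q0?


BFS from q0:
  layer 0: {q0}
  layer 1: {q3, q4}

{q0, q3, q4}


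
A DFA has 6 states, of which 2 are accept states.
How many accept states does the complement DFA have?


Complement swaps accept and non-accept states.
6 - 2 = 4

4


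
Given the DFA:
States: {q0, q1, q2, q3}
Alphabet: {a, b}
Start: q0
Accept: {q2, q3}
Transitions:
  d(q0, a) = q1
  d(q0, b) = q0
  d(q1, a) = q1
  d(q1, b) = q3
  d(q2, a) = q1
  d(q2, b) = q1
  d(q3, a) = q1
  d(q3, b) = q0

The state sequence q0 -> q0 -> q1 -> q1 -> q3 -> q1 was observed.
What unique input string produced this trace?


Trace back each transition to find the symbol:
  q0 --[b]--> q0
  q0 --[a]--> q1
  q1 --[a]--> q1
  q1 --[b]--> q3
  q3 --[a]--> q1

"baaba"


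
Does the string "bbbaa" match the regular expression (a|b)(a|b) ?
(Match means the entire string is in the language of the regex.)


|string| = 5; first = 'b'; last = 'a'

No, "bbbaa" does not match (a|b)(a|b)


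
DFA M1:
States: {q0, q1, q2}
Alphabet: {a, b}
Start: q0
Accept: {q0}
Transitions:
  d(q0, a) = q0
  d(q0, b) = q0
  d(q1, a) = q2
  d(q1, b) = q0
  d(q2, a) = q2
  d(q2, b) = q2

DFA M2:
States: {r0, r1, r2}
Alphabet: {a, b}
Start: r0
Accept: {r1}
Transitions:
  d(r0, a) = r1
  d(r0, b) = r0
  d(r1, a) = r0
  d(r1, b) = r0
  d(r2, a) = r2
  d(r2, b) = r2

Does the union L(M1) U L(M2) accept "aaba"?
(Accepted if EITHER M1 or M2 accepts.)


M1: final=q0 accepted=True
M2: final=r1 accepted=True

Yes, union accepts


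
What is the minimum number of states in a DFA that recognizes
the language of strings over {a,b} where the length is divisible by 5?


States track (length) mod 5.
Need 5 states: one per remainder 0..4; accept = remainder 0.

5


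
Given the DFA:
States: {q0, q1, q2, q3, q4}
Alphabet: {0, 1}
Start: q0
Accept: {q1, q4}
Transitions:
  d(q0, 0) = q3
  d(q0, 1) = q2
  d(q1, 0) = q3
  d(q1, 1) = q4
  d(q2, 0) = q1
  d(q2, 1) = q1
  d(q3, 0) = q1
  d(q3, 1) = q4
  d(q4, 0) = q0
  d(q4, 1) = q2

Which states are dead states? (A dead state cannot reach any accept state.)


Forward reachability from each state:
  q0 -> reaches accept state q1 (live)
  q1 -> reaches accept state q1 (live)
  q2 -> reaches accept state q1 (live)
  q3 -> reaches accept state q1 (live)
  q4 -> reaches accept state q1 (live)

None (all states can reach an accept state)


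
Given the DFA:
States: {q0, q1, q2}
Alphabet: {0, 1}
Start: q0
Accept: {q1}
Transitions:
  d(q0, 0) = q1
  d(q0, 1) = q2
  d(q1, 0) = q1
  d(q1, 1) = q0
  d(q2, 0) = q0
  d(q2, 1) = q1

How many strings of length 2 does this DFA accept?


Enumerating all length-2 strings:
  "00" -> q1 [accept]
  "01" -> q0 [reject]
  "10" -> q0 [reject]
  "11" -> q1 [accept]

2 out of 4


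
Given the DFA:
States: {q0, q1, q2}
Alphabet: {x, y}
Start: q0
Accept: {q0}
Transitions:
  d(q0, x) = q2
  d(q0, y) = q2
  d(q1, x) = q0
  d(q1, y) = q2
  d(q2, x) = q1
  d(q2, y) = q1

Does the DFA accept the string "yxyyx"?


Trace: q0 -> q2 -> q1 -> q2 -> q1 -> q0
Final state: q0
Accept states: {q0}

Yes, accepted (final state q0 is an accept state)


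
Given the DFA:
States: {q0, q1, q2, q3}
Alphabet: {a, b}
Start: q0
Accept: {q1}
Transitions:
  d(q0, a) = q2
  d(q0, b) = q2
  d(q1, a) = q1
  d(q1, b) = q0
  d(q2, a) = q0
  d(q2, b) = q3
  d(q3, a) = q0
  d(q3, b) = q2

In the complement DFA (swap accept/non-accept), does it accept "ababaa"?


Trace: q0 -> q2 -> q3 -> q0 -> q2 -> q0 -> q2
Final: q2
Original accept: {q1}
Complement: q2 is not in original accept

Yes, complement accepts (original rejects)


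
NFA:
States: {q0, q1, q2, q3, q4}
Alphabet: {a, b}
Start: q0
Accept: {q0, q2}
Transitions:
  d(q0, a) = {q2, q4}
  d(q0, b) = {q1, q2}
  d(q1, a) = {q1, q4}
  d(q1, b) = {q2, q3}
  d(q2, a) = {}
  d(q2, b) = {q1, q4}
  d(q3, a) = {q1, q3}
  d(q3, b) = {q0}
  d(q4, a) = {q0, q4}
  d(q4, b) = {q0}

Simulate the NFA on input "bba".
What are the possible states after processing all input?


Start: {q0}
  --b--> {q1, q2}
  --b--> {q1, q2, q3, q4}
  --a--> {q0, q1, q3, q4}

{q0, q1, q3, q4}


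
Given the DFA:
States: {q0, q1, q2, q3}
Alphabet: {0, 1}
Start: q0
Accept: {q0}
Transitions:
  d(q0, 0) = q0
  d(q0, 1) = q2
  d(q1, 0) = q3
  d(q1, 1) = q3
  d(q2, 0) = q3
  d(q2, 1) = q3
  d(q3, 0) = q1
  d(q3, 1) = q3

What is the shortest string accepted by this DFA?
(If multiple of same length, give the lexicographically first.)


BFS by string length (lex-first path to each state shown):
  len 0: q0<-""
Found accept state at length 0.

"" (empty string)


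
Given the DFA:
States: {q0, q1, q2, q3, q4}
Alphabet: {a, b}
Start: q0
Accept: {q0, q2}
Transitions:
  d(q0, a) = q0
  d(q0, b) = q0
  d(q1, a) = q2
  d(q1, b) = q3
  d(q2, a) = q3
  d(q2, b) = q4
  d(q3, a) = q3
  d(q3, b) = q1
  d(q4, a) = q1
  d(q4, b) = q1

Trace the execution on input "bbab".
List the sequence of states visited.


Input: bbab
d(q0, b) = q0
d(q0, b) = q0
d(q0, a) = q0
d(q0, b) = q0


q0 -> q0 -> q0 -> q0 -> q0


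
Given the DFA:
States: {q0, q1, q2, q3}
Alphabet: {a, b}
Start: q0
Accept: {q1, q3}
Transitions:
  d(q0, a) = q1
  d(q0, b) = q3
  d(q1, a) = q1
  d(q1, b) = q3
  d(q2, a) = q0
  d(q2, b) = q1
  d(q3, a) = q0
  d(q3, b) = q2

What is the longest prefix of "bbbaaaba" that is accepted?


Run the DFA, marking each prefix where the state is accepting:
  "" -> q0 [reject]
  "b" -> q3 [accept]
  "bb" -> q2 [reject]
  "bbb" -> q1 [accept]
  "bbba" -> q1 [accept]
  "bbbaa" -> q1 [accept]
  "bbbaaa" -> q1 [accept]
  "bbbaaab" -> q3 [accept]
  "bbbaaaba" -> q0 [reject]

"bbbaaab"


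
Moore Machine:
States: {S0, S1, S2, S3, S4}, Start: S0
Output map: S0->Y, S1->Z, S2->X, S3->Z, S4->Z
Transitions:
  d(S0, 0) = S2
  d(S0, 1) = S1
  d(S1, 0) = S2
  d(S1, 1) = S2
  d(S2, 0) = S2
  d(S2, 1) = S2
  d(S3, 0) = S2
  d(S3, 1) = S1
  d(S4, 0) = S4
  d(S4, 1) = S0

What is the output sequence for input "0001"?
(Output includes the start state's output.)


Start: S0 (output Y)
  --0--> S2 (output X)
  --0--> S2 (output X)
  --0--> S2 (output X)
  --1--> S2 (output X)

"YXXXX"


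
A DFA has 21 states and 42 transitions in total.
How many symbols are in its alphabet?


Each state has exactly one transition per symbol.
|alphabet| = transitions / states = 42 / 21 = 2

2


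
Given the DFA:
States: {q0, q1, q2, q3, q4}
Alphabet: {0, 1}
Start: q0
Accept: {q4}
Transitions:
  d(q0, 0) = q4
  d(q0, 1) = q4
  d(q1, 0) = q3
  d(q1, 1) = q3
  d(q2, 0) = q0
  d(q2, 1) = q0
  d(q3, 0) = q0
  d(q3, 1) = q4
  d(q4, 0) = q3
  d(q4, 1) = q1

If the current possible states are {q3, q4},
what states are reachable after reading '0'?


Apply transition on '0' from each current state:
  d(q3, 0) = q0
  d(q4, 0) = q3

{q0, q3}


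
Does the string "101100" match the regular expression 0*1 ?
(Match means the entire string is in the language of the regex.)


|string| = 6; first = '1'; last = '0'

No, "101100" does not match 0*1


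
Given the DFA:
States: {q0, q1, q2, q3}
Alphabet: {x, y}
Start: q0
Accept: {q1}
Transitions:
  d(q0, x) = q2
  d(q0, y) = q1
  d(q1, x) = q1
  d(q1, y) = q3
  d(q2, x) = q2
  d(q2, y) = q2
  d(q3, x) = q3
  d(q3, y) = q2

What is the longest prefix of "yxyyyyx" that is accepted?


Run the DFA, marking each prefix where the state is accepting:
  "" -> q0 [reject]
  "y" -> q1 [accept]
  "yx" -> q1 [accept]
  "yxy" -> q3 [reject]
  "yxyy" -> q2 [reject]
  "yxyyy" -> q2 [reject]
  "yxyyyy" -> q2 [reject]
  "yxyyyyx" -> q2 [reject]

"yx"


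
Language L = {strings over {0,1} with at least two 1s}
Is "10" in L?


count('1') = 1

No, "10" is not in L


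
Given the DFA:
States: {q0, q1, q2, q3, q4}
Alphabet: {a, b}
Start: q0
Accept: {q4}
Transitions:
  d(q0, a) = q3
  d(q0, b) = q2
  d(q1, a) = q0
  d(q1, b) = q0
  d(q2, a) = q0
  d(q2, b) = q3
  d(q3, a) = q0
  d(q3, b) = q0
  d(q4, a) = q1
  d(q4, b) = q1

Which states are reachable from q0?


BFS from q0:
  layer 0: {q0}
  layer 1: {q2, q3}

{q0, q2, q3}


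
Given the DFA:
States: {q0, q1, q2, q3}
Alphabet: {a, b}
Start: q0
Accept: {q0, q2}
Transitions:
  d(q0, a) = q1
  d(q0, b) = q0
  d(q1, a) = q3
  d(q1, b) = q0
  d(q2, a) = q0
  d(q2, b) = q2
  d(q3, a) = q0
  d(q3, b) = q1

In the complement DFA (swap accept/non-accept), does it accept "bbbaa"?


Trace: q0 -> q0 -> q0 -> q0 -> q1 -> q3
Final: q3
Original accept: {q0, q2}
Complement: q3 is not in original accept

Yes, complement accepts (original rejects)


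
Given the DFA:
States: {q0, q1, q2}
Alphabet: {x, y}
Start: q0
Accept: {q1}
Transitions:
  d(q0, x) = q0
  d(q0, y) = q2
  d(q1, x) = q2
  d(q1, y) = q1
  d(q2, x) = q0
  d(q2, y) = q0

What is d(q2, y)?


Looking up transition d(q2, y)

q0


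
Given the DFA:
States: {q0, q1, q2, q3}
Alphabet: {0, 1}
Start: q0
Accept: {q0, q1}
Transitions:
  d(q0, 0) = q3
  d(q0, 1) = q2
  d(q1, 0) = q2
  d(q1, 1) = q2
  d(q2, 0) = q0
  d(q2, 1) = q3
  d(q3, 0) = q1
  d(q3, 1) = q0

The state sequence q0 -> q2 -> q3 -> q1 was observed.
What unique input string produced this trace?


Trace back each transition to find the symbol:
  q0 --[1]--> q2
  q2 --[1]--> q3
  q3 --[0]--> q1

"110"


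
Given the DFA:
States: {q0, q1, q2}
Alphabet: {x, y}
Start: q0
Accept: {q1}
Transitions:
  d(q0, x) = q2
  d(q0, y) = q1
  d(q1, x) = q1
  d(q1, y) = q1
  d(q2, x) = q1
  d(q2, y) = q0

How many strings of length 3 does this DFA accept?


Enumerating all length-3 strings:
  "xxx" -> q1 [accept]
  "xxy" -> q1 [accept]
  "xyx" -> q2 [reject]
  "xyy" -> q1 [accept]
  "yxx" -> q1 [accept]
  "yxy" -> q1 [accept]
  "yyx" -> q1 [accept]
  "yyy" -> q1 [accept]

7 out of 8


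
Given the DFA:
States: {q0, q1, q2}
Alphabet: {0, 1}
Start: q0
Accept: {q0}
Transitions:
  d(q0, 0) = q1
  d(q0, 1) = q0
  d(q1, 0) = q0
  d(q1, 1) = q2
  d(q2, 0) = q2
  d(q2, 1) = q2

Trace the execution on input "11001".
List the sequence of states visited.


Input: 11001
d(q0, 1) = q0
d(q0, 1) = q0
d(q0, 0) = q1
d(q1, 0) = q0
d(q0, 1) = q0


q0 -> q0 -> q0 -> q1 -> q0 -> q0


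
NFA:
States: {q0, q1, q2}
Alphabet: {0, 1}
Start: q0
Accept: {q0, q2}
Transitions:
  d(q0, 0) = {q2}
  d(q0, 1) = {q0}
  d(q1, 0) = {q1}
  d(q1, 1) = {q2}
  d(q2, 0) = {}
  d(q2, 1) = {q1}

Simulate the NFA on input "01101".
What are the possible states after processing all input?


Start: {q0}
  --0--> {q2}
  --1--> {q1}
  --1--> {q2}
  --0--> {}
  --1--> {}

{} (empty set, no valid transitions)


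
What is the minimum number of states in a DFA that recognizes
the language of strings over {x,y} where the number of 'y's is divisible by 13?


States track (count of 'y') mod 13.
Need 13 states: one per remainder 0..12; accept = remainder 0.

13


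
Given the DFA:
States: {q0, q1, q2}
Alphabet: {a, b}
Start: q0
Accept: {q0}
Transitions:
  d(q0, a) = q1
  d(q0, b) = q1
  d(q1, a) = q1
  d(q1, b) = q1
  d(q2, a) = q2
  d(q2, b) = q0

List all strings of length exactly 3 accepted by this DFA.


All strings of length 3: 8 total
Accepted: 0

None


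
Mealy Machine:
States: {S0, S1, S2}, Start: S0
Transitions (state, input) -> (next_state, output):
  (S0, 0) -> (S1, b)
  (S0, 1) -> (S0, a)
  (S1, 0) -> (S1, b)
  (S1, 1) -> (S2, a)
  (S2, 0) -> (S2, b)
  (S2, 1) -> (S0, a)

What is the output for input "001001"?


Step-by-step:
  (S0, 0) -> (S1, b)
  (S1, 0) -> (S1, b)
  (S1, 1) -> (S2, a)
  (S2, 0) -> (S2, b)
  (S2, 0) -> (S2, b)
  (S2, 1) -> (S0, a)

"bbabba"


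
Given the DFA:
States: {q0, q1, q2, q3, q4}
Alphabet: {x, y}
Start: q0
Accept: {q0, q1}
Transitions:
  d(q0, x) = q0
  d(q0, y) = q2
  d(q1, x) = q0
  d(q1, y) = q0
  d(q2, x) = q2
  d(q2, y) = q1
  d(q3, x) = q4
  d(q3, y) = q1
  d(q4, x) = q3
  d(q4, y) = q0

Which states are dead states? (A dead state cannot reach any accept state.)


Forward reachability from each state:
  q0 -> reaches accept state q0 (live)
  q1 -> reaches accept state q0 (live)
  q2 -> reaches accept state q0 (live)
  q3 -> reaches accept state q0 (live)
  q4 -> reaches accept state q0 (live)

None (all states can reach an accept state)


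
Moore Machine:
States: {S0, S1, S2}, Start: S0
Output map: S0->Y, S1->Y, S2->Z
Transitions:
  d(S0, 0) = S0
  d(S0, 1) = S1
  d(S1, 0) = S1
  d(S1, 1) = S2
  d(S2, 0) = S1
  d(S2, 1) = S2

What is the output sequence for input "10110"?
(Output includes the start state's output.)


Start: S0 (output Y)
  --1--> S1 (output Y)
  --0--> S1 (output Y)
  --1--> S2 (output Z)
  --1--> S2 (output Z)
  --0--> S1 (output Y)

"YYYZZY"


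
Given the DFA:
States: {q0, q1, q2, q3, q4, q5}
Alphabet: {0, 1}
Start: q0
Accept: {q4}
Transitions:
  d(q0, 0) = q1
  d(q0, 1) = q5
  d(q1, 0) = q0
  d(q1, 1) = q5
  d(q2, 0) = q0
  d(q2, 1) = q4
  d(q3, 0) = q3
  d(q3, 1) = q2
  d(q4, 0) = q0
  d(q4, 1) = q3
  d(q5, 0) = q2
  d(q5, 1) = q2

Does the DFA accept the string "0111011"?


Trace: q0 -> q1 -> q5 -> q2 -> q4 -> q0 -> q5 -> q2
Final state: q2
Accept states: {q4}

No, rejected (final state q2 is not an accept state)


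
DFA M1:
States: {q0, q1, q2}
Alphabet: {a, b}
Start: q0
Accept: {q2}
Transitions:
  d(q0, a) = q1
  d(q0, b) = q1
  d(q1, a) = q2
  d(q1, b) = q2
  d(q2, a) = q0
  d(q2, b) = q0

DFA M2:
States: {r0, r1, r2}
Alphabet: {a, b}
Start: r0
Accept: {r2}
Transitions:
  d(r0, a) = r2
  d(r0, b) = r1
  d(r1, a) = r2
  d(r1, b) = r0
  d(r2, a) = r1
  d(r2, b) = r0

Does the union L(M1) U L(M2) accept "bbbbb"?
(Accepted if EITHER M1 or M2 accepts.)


M1: final=q2 accepted=True
M2: final=r1 accepted=False

Yes, union accepts


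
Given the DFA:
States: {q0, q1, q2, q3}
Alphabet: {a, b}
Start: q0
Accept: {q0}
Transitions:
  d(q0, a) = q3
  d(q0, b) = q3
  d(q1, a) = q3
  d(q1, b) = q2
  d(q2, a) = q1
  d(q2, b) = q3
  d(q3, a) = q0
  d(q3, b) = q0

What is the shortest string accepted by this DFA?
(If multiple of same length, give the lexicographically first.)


BFS by string length (lex-first path to each state shown):
  len 0: q0<-""
Found accept state at length 0.

"" (empty string)


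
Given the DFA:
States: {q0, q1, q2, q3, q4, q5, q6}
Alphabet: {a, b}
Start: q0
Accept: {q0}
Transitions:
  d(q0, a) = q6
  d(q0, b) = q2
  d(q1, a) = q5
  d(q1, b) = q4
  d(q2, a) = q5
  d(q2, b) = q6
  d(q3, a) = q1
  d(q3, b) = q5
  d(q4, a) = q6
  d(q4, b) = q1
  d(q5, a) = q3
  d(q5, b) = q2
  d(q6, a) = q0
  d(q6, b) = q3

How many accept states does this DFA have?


Accept states listed: {q0}
Counting: q0(1)

1


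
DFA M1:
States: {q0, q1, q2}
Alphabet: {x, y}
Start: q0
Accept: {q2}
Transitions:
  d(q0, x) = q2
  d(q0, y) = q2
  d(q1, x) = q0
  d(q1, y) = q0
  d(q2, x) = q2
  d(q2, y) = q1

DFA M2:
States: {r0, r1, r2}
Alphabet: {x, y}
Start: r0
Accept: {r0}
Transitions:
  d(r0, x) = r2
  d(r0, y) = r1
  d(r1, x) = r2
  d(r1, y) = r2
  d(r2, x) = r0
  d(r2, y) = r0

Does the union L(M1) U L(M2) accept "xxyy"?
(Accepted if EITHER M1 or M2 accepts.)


M1: final=q0 accepted=False
M2: final=r2 accepted=False

No, union rejects (neither accepts)


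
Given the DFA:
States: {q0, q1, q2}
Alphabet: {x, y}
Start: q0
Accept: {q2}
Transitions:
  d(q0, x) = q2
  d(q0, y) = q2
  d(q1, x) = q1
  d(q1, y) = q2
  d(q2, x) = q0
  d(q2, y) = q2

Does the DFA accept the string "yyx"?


Trace: q0 -> q2 -> q2 -> q0
Final state: q0
Accept states: {q2}

No, rejected (final state q0 is not an accept state)


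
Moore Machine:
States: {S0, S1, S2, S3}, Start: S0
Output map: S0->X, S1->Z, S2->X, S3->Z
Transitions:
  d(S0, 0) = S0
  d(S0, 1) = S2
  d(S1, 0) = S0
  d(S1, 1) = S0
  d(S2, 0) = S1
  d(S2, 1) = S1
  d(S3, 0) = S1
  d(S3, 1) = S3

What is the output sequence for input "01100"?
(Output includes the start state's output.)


Start: S0 (output X)
  --0--> S0 (output X)
  --1--> S2 (output X)
  --1--> S1 (output Z)
  --0--> S0 (output X)
  --0--> S0 (output X)

"XXXZXX"


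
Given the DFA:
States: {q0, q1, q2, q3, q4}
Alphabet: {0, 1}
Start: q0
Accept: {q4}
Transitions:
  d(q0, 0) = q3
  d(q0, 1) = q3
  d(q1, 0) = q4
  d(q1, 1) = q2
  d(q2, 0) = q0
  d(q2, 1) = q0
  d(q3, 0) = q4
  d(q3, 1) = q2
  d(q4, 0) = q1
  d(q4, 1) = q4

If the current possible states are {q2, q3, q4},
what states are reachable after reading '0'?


Apply transition on '0' from each current state:
  d(q2, 0) = q0
  d(q3, 0) = q4
  d(q4, 0) = q1

{q0, q1, q4}


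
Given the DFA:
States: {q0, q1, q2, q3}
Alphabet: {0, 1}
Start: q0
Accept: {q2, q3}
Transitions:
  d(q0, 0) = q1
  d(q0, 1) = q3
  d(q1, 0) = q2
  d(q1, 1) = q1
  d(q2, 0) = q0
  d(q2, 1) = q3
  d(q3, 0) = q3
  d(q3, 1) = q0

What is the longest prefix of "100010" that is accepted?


Run the DFA, marking each prefix where the state is accepting:
  "" -> q0 [reject]
  "1" -> q3 [accept]
  "10" -> q3 [accept]
  "100" -> q3 [accept]
  "1000" -> q3 [accept]
  "10001" -> q0 [reject]
  "100010" -> q1 [reject]

"1000"


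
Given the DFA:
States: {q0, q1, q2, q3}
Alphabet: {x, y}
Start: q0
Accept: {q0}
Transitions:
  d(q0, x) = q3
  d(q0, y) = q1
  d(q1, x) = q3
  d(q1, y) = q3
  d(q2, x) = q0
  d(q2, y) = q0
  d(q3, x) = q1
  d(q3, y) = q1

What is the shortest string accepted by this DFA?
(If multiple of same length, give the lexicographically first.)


BFS by string length (lex-first path to each state shown):
  len 0: q0<-""
Found accept state at length 0.

"" (empty string)


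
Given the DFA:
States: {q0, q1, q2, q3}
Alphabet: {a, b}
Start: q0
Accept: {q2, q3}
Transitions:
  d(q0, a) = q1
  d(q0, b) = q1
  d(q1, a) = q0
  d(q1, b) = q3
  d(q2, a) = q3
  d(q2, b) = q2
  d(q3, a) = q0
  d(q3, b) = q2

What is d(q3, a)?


Looking up transition d(q3, a)

q0


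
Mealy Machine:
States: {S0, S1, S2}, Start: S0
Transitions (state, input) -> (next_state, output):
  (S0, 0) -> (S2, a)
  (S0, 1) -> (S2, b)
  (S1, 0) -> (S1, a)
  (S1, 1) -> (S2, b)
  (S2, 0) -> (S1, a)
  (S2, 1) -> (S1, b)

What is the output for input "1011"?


Step-by-step:
  (S0, 1) -> (S2, b)
  (S2, 0) -> (S1, a)
  (S1, 1) -> (S2, b)
  (S2, 1) -> (S1, b)

"babb"


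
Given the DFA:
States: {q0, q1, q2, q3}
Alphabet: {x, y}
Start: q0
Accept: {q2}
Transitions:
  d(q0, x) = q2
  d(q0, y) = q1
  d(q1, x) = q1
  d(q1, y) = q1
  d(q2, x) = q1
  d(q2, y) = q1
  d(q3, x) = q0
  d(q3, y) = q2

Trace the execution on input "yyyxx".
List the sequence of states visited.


Input: yyyxx
d(q0, y) = q1
d(q1, y) = q1
d(q1, y) = q1
d(q1, x) = q1
d(q1, x) = q1


q0 -> q1 -> q1 -> q1 -> q1 -> q1


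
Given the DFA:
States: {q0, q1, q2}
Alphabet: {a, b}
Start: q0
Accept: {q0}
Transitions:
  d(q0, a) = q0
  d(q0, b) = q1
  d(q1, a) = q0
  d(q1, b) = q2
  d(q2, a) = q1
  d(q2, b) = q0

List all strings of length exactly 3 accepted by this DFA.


All strings of length 3: 8 total
Accepted: 4

"aaa", "aba", "baa", "bbb"


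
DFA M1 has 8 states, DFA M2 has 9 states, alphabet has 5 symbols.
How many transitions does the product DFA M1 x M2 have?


Product DFA has 8 * 9 = 72 states.
Each has 5 transitions: 72 * 5 = 360

360


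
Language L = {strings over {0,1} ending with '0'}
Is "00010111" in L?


last symbol = '1'

No, "00010111" is not in L


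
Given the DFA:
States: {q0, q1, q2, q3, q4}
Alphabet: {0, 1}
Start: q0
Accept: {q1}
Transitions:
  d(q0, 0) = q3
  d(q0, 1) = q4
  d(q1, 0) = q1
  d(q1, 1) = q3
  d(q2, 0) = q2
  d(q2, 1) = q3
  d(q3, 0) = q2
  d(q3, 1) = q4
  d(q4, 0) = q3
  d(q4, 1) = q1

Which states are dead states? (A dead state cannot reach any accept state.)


Forward reachability from each state:
  q0 -> reaches accept state q1 (live)
  q1 -> reaches accept state q1 (live)
  q2 -> reaches accept state q1 (live)
  q3 -> reaches accept state q1 (live)
  q4 -> reaches accept state q1 (live)

None (all states can reach an accept state)


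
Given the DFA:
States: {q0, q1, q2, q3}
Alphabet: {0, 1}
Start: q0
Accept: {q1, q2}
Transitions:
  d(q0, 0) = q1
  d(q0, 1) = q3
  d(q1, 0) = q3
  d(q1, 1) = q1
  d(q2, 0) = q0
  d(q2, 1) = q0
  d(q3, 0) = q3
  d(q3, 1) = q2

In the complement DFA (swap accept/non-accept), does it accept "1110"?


Trace: q0 -> q3 -> q2 -> q0 -> q1
Final: q1
Original accept: {q1, q2}
Complement: q1 is in original accept

No, complement rejects (original accepts)


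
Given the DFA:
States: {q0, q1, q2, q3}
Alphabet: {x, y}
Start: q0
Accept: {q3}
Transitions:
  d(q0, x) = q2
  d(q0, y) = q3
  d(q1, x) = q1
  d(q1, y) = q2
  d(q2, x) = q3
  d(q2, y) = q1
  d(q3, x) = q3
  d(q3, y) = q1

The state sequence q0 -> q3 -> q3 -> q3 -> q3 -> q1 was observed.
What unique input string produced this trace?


Trace back each transition to find the symbol:
  q0 --[y]--> q3
  q3 --[x]--> q3
  q3 --[x]--> q3
  q3 --[x]--> q3
  q3 --[y]--> q1

"yxxxy"


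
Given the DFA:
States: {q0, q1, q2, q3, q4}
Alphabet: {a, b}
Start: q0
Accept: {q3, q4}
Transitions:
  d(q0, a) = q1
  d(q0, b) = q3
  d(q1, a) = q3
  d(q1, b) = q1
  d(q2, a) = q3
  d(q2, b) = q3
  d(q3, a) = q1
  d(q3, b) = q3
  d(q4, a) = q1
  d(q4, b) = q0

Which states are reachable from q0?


BFS from q0:
  layer 0: {q0}
  layer 1: {q1, q3}

{q0, q1, q3}


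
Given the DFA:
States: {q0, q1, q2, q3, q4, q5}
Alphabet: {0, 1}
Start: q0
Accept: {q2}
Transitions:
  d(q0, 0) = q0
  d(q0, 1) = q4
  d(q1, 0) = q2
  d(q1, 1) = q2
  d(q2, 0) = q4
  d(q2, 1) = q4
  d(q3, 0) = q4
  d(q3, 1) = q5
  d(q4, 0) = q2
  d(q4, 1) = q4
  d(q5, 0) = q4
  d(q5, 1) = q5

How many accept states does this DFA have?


Accept states listed: {q2}
Counting: q2(1)

1


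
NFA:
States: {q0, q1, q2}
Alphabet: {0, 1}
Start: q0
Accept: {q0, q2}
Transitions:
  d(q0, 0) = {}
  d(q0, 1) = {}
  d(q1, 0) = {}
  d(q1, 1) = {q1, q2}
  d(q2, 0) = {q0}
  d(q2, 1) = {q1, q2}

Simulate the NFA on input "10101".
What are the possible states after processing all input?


Start: {q0}
  --1--> {}
  --0--> {}
  --1--> {}
  --0--> {}
  --1--> {}

{} (empty set, no valid transitions)


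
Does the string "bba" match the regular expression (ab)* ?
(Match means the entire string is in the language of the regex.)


|string| = 3; first = 'b'; last = 'a'

No, "bba" does not match (ab)*


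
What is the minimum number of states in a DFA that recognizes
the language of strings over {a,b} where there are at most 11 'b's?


States: count = 0, 1, ..., 11 (all accepting; 12 states), plus a dead state for count > 11.
Total: 12 + 1 = 13.

13


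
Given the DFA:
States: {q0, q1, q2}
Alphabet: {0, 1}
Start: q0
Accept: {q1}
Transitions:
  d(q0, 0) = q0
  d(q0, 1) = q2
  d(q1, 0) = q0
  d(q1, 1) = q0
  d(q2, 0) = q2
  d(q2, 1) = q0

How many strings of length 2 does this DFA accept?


Enumerating all length-2 strings:
  "00" -> q0 [reject]
  "01" -> q2 [reject]
  "10" -> q2 [reject]
  "11" -> q0 [reject]

0 out of 4


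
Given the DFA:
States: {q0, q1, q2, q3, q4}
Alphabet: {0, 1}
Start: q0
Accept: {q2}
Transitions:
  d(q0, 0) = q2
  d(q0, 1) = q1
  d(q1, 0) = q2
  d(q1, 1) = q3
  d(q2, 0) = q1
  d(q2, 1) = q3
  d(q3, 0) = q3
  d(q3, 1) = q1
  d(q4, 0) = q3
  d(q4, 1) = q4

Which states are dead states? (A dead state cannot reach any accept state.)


Forward reachability from each state:
  q0 -> reaches accept state q2 (live)
  q1 -> reaches accept state q2 (live)
  q2 -> reaches accept state q2 (live)
  q3 -> reaches accept state q2 (live)
  q4 -> reaches accept state q2 (live)

None (all states can reach an accept state)


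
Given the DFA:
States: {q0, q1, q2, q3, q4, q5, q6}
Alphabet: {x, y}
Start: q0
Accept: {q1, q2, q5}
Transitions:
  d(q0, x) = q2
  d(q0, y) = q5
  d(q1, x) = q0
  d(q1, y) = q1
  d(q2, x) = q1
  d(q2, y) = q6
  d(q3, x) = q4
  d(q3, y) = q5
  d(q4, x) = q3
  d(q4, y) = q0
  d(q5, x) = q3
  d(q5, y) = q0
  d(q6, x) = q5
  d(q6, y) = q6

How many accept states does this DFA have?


Accept states listed: {q1, q2, q5}
Counting: q1(1) q2(2) q5(3)

3


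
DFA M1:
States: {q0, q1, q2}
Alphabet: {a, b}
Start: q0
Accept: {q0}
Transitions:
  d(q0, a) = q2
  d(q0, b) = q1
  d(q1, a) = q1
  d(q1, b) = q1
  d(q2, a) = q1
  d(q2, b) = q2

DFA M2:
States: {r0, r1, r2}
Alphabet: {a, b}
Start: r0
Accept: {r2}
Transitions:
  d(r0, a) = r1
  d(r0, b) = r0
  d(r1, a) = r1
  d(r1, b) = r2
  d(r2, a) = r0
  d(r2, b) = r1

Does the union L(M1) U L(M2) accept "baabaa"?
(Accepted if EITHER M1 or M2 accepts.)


M1: final=q1 accepted=False
M2: final=r1 accepted=False

No, union rejects (neither accepts)


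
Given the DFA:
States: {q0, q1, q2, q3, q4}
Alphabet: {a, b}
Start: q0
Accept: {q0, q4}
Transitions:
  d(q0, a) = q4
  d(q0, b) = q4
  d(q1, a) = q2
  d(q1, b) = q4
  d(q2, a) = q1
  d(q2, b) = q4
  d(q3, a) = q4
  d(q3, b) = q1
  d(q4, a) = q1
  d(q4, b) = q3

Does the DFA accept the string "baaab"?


Trace: q0 -> q4 -> q1 -> q2 -> q1 -> q4
Final state: q4
Accept states: {q0, q4}

Yes, accepted (final state q4 is an accept state)


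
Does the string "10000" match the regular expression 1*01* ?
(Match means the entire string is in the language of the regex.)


|string| = 5; first = '1'; last = '0'

No, "10000" does not match 1*01*


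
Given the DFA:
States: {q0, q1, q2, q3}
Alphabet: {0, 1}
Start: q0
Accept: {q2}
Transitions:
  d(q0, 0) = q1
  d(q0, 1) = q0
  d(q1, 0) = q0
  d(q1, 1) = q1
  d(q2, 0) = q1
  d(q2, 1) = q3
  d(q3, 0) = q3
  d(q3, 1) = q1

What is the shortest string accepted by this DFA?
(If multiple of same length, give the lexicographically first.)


BFS by string length (lex-first path to each state shown):
  len 0: q0<-""
  len 1: q0<-"1", q1<-"0"
  len 2: q0<-"00", q1<-"01"
  len 3: q0<-"001", q1<-"000"
  len 4: q0<-"0000", q1<-"0001"
  len 5: q0<-"00001", q1<-"00000"
  len 6: q0<-"000000", q1<-"000001"
  len 7: q0<-"0000001", q1<-"0000000"
  len 8: q0<-"00000000", q1<-"00000001"

No string accepted (empty language)


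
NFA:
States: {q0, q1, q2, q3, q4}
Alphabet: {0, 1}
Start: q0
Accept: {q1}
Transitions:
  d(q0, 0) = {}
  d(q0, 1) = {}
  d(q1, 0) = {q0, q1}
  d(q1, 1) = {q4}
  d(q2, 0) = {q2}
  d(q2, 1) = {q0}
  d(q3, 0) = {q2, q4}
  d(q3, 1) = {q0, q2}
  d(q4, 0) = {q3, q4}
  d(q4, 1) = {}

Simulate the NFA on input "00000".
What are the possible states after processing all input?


Start: {q0}
  --0--> {}
  --0--> {}
  --0--> {}
  --0--> {}
  --0--> {}

{} (empty set, no valid transitions)


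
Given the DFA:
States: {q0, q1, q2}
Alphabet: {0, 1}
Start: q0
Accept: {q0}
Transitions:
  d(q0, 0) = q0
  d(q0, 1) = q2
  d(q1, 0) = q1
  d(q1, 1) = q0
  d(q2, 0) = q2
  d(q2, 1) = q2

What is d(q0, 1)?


Looking up transition d(q0, 1)

q2


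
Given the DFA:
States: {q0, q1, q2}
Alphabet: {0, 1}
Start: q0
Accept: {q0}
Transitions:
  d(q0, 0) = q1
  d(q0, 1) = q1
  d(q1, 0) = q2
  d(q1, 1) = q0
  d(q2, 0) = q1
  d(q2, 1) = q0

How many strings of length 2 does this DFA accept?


Enumerating all length-2 strings:
  "00" -> q2 [reject]
  "01" -> q0 [accept]
  "10" -> q2 [reject]
  "11" -> q0 [accept]

2 out of 4


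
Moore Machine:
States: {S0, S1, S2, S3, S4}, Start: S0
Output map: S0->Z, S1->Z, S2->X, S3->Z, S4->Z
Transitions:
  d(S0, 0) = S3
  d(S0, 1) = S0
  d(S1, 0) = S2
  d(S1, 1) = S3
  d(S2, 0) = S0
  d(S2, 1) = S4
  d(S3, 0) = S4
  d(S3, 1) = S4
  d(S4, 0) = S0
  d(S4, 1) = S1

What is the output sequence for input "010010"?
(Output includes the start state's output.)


Start: S0 (output Z)
  --0--> S3 (output Z)
  --1--> S4 (output Z)
  --0--> S0 (output Z)
  --0--> S3 (output Z)
  --1--> S4 (output Z)
  --0--> S0 (output Z)

"ZZZZZZZ"


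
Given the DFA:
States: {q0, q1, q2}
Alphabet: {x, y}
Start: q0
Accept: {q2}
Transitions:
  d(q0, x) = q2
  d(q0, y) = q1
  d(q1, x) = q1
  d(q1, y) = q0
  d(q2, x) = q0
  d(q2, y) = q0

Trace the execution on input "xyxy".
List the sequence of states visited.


Input: xyxy
d(q0, x) = q2
d(q2, y) = q0
d(q0, x) = q2
d(q2, y) = q0


q0 -> q2 -> q0 -> q2 -> q0


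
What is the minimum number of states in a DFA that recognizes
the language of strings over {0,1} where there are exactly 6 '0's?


States: count = 0, 1, ..., 6 (that's 7 states), plus a dead state for count > 6.
Total: 7 + 1 = 8. Accept = count-6 state.

8
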